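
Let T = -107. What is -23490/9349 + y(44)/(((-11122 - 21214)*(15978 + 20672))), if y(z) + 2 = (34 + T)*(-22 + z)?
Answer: -3479790277851/1384954315700 ≈ -2.5126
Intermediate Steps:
y(z) = 1604 - 73*z (y(z) = -2 + (34 - 107)*(-22 + z) = -2 - 73*(-22 + z) = -2 + (1606 - 73*z) = 1604 - 73*z)
-23490/9349 + y(44)/(((-11122 - 21214)*(15978 + 20672))) = -23490/9349 + (1604 - 73*44)/(((-11122 - 21214)*(15978 + 20672))) = -23490*1/9349 + (1604 - 3212)/((-32336*36650)) = -23490/9349 - 1608/(-1185114400) = -23490/9349 - 1608*(-1/1185114400) = -23490/9349 + 201/148139300 = -3479790277851/1384954315700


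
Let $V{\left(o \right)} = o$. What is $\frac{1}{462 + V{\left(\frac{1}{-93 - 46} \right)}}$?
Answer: $\frac{139}{64217} \approx 0.0021645$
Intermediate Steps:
$\frac{1}{462 + V{\left(\frac{1}{-93 - 46} \right)}} = \frac{1}{462 + \frac{1}{-93 - 46}} = \frac{1}{462 + \frac{1}{-139}} = \frac{1}{462 - \frac{1}{139}} = \frac{1}{\frac{64217}{139}} = \frac{139}{64217}$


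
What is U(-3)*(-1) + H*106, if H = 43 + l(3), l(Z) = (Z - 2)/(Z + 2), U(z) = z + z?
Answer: 22926/5 ≈ 4585.2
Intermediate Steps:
U(z) = 2*z
l(Z) = (-2 + Z)/(2 + Z)
H = 216/5 (H = 43 + (-2 + 3)/(2 + 3) = 43 + 1/5 = 43 + (⅕)*1 = 43 + ⅕ = 216/5 ≈ 43.200)
U(-3)*(-1) + H*106 = (2*(-3))*(-1) + (216/5)*106 = -6*(-1) + 22896/5 = 6 + 22896/5 = 22926/5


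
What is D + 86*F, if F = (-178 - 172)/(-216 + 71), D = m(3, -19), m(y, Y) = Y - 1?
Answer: 5440/29 ≈ 187.59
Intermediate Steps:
m(y, Y) = -1 + Y
D = -20 (D = -1 - 19 = -20)
F = 70/29 (F = -350/(-145) = -350*(-1/145) = 70/29 ≈ 2.4138)
D + 86*F = -20 + 86*(70/29) = -20 + 6020/29 = 5440/29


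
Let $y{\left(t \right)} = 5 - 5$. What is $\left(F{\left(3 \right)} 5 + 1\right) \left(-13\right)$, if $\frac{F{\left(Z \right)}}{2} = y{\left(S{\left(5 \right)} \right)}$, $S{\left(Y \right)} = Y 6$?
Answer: $-13$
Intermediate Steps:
$S{\left(Y \right)} = 6 Y$
$y{\left(t \right)} = 0$ ($y{\left(t \right)} = 5 - 5 = 0$)
$F{\left(Z \right)} = 0$ ($F{\left(Z \right)} = 2 \cdot 0 = 0$)
$\left(F{\left(3 \right)} 5 + 1\right) \left(-13\right) = \left(0 \cdot 5 + 1\right) \left(-13\right) = \left(0 + 1\right) \left(-13\right) = 1 \left(-13\right) = -13$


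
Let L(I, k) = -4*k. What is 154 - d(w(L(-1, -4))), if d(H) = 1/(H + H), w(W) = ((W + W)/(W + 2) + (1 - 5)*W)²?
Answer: 96588719/627200 ≈ 154.00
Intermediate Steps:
w(W) = (-4*W + 2*W/(2 + W))² (w(W) = ((2*W)/(2 + W) - 4*W)² = (2*W/(2 + W) - 4*W)² = (-4*W + 2*W/(2 + W))²)
d(H) = 1/(2*H)
154 - d(w(L(-1, -4))) = 154 - 1/(2*(4*(-4*(-4))²*(3 + 2*(-4*(-4)))²/(2 - 4*(-4))²)) = 154 - 1/(2*(4*16²*(3 + 2*16)²/(2 + 16)²)) = 154 - 1/(2*(4*256*(3 + 32)²/18²)) = 154 - 1/(2*(4*256*(1/324)*35²)) = 154 - 1/(2*(4*256*(1/324)*1225)) = 154 - 1/(2*313600/81) = 154 - 81/(2*313600) = 154 - 1*81/627200 = 154 - 81/627200 = 96588719/627200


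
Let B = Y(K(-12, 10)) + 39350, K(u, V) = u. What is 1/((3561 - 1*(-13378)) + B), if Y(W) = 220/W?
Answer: 3/168812 ≈ 1.7771e-5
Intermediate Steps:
B = 117995/3 (B = 220/(-12) + 39350 = 220*(-1/12) + 39350 = -55/3 + 39350 = 117995/3 ≈ 39332.)
1/((3561 - 1*(-13378)) + B) = 1/((3561 - 1*(-13378)) + 117995/3) = 1/((3561 + 13378) + 117995/3) = 1/(16939 + 117995/3) = 1/(168812/3) = 3/168812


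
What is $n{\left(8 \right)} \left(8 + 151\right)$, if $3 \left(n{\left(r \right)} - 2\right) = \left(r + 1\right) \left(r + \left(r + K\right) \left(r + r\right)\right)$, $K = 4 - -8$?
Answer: $156774$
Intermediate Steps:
$K = 12$ ($K = 4 + 8 = 12$)
$n{\left(r \right)} = 2 + \frac{\left(1 + r\right) \left(r + 2 r \left(12 + r\right)\right)}{3}$ ($n{\left(r \right)} = 2 + \frac{\left(r + 1\right) \left(r + \left(r + 12\right) \left(r + r\right)\right)}{3} = 2 + \frac{\left(1 + r\right) \left(r + \left(12 + r\right) 2 r\right)}{3} = 2 + \frac{\left(1 + r\right) \left(r + 2 r \left(12 + r\right)\right)}{3}$)
$n{\left(8 \right)} \left(8 + 151\right) = \left(2 + 9 \cdot 8^{2} + \frac{2 \cdot 8^{3}}{3} + \frac{25}{3} \cdot 8\right) \left(8 + 151\right) = \left(2 + 9 \cdot 64 + \frac{2}{3} \cdot 512 + \frac{200}{3}\right) 159 = \left(2 + 576 + \frac{1024}{3} + \frac{200}{3}\right) 159 = 986 \cdot 159 = 156774$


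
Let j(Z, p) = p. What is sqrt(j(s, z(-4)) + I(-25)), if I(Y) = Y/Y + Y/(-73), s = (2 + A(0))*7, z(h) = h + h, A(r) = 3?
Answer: 9*I*sqrt(438)/73 ≈ 2.5802*I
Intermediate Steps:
z(h) = 2*h
s = 35 (s = (2 + 3)*7 = 5*7 = 35)
I(Y) = 1 - Y/73 (I(Y) = 1 + Y*(-1/73) = 1 - Y/73)
sqrt(j(s, z(-4)) + I(-25)) = sqrt(2*(-4) + (1 - 1/73*(-25))) = sqrt(-8 + (1 + 25/73)) = sqrt(-8 + 98/73) = sqrt(-486/73) = 9*I*sqrt(438)/73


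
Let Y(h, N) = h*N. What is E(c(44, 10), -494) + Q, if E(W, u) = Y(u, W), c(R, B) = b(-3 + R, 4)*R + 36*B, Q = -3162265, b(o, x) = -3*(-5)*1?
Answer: -3666145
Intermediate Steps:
Y(h, N) = N*h
b(o, x) = 15 (b(o, x) = 15*1 = 15)
c(R, B) = 15*R + 36*B
E(W, u) = W*u
E(c(44, 10), -494) + Q = (15*44 + 36*10)*(-494) - 3162265 = (660 + 360)*(-494) - 3162265 = 1020*(-494) - 3162265 = -503880 - 3162265 = -3666145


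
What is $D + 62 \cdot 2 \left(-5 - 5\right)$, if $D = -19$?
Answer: $-1259$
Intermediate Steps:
$D + 62 \cdot 2 \left(-5 - 5\right) = -19 + 62 \cdot 2 \left(-5 - 5\right) = -19 + 62 \cdot 2 \left(-10\right) = -19 + 62 \left(-20\right) = -19 - 1240 = -1259$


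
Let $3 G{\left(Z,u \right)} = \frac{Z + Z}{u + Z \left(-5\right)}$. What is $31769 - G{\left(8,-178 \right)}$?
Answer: $\frac{10388471}{327} \approx 31769.0$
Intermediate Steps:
$G{\left(Z,u \right)} = \frac{2 Z}{3 \left(u - 5 Z\right)}$ ($G{\left(Z,u \right)} = \frac{\left(Z + Z\right) \frac{1}{u + Z \left(-5\right)}}{3} = \frac{2 Z \frac{1}{u - 5 Z}}{3} = \frac{2 Z}{3 \left(u - 5 Z\right)}$)
$31769 - G{\left(8,-178 \right)} = 31769 - \frac{2}{3} \cdot 8 \frac{1}{-178 - 40} = 31769 - \frac{2}{3} \cdot 8 \frac{1}{-218} = 31769 - \frac{2}{3} \cdot 8 \left(- \frac{1}{218}\right) = 31769 - - \frac{8}{327} = 31769 + \frac{8}{327} = \frac{10388471}{327}$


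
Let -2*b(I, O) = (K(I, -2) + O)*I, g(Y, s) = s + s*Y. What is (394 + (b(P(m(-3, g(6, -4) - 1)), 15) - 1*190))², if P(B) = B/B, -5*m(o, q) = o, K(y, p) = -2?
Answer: 156025/4 ≈ 39006.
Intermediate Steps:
g(Y, s) = s + Y*s
m(o, q) = -o/5
P(B) = 1
b(I, O) = -I*(-2 + O)/2 (b(I, O) = -(-2 + O)*I/2 = -I*(-2 + O)/2)
(394 + (b(P(m(-3, g(6, -4) - 1)), 15) - 1*190))² = (394 + ((½)*1*(2 - 1*15) - 1*190))² = (394 + ((½)*1*(2 - 15) - 190))² = (394 + ((½)*1*(-13) - 190))² = (394 + (-13/2 - 190))² = (394 - 393/2)² = (395/2)² = 156025/4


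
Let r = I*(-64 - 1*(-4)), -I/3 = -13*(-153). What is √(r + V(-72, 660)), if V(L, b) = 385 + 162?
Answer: √358567 ≈ 598.80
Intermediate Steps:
V(L, b) = 547
I = -5967 (I = -(-39)*(-153) = -3*1989 = -5967)
r = 358020 (r = -5967*(-64 - 1*(-4)) = -5967*(-64 + 4) = -5967*(-60) = 358020)
√(r + V(-72, 660)) = √(358020 + 547) = √358567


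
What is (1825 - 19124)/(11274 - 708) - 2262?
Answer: -23917591/10566 ≈ -2263.6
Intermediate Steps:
(1825 - 19124)/(11274 - 708) - 2262 = -17299/10566 - 2262 = -23917591/10566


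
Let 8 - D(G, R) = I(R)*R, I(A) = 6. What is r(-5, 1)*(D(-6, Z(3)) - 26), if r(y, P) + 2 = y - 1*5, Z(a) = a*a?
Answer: 864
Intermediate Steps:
Z(a) = a**2
D(G, R) = 8 - 6*R
r(y, P) = -7 + y (r(y, P) = -2 + (y - 1*5) = -2 + (y - 5) = -2 + (-5 + y) = -7 + y)
r(-5, 1)*(D(-6, Z(3)) - 26) = (-7 - 5)*((8 - 6*3**2) - 26) = -12*((8 - 6*9) - 26) = -12*((8 - 54) - 26) = -12*(-46 - 26) = -12*(-72) = 864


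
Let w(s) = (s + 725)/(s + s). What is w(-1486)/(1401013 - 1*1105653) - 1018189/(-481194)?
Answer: 446888385411757/211198433322240 ≈ 2.1160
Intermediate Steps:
w(s) = (725 + s)/(2*s) (w(s) = (725 + s)/((2*s)) = (725 + s)*(1/(2*s)) = (725 + s)/(2*s))
w(-1486)/(1401013 - 1*1105653) - 1018189/(-481194) = ((1/2)*(725 - 1486)/(-1486))/(1401013 - 1*1105653) - 1018189/(-481194) = ((1/2)*(-1/1486)*(-761))/(1401013 - 1105653) - 1018189*(-1/481194) = (761/2972)/295360 + 1018189/481194 = (761/2972)*(1/295360) + 1018189/481194 = 761/877809920 + 1018189/481194 = 446888385411757/211198433322240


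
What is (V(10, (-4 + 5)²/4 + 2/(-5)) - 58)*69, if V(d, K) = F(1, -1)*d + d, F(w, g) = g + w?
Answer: -3312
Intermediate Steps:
V(d, K) = d (V(d, K) = (-1 + 1)*d + d = 0*d + d = 0 + d = d)
(V(10, (-4 + 5)²/4 + 2/(-5)) - 58)*69 = (10 - 58)*69 = -48*69 = -3312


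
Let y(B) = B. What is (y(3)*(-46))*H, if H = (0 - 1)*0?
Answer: 0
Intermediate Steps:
H = 0 (H = -1*0 = 0)
(y(3)*(-46))*H = (3*(-46))*0 = -138*0 = 0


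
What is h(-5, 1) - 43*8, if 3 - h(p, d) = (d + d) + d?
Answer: -344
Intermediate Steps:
h(p, d) = 3 - 3*d (h(p, d) = 3 - ((d + d) + d) = 3 - (2*d + d) = 3 - 3*d)
h(-5, 1) - 43*8 = (3 - 3*1) - 43*8 = (3 - 3) - 344 = 0 - 344 = -344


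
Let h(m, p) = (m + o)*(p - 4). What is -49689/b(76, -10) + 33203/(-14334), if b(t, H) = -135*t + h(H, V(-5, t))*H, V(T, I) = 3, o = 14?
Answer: 186453733/73246740 ≈ 2.5456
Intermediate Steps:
h(m, p) = (-4 + p)*(14 + m) (h(m, p) = (m + 14)*(p - 4) = (14 + m)*(-4 + p) = (-4 + p)*(14 + m))
b(t, H) = -135*t + H*(-14 - H) (b(t, H) = -135*t + (-56 - 4*H + 14*3 + H*3)*H = -135*t + (-56 - 4*H + 42 + 3*H)*H = -135*t + (-14 - H)*H = -135*t + H*(-14 - H))
-49689/b(76, -10) + 33203/(-14334) = -49689/(-135*76 - 1*(-10)*(14 - 10)) + 33203/(-14334) = -49689/(-10260 - 1*(-10)*4) + 33203*(-1/14334) = -49689/(-10260 + 40) - 33203/14334 = -49689/(-10220) - 33203/14334 = -49689*(-1/10220) - 33203/14334 = 49689/10220 - 33203/14334 = 186453733/73246740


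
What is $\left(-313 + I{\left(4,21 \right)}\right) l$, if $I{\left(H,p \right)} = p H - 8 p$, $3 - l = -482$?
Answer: $-192545$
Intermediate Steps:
$l = 485$ ($l = 3 - -482 = 3 + 482 = 485$)
$I{\left(H,p \right)} = - 8 p + H p$ ($I{\left(H,p \right)} = H p - 8 p = - 8 p + H p$)
$\left(-313 + I{\left(4,21 \right)}\right) l = \left(-313 + 21 \left(-8 + 4\right)\right) 485 = \left(-313 + 21 \left(-4\right)\right) 485 = \left(-313 - 84\right) 485 = \left(-397\right) 485 = -192545$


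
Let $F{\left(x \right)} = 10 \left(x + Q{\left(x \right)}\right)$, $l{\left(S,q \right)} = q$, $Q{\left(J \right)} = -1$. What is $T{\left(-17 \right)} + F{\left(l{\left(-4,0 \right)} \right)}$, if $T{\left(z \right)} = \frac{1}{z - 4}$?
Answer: $- \frac{211}{21} \approx -10.048$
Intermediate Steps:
$F{\left(x \right)} = -10 + 10 x$ ($F{\left(x \right)} = 10 \left(x - 1\right) = 10 \left(-1 + x\right) = -10 + 10 x$)
$T{\left(z \right)} = \frac{1}{-4 + z}$
$T{\left(-17 \right)} + F{\left(l{\left(-4,0 \right)} \right)} = \frac{1}{-4 - 17} + \left(-10 + 10 \cdot 0\right) = \frac{1}{-21} + \left(-10 + 0\right) = - \frac{1}{21} - 10 = - \frac{211}{21}$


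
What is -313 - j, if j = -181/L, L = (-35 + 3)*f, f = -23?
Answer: -230187/736 ≈ -312.75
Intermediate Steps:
L = 736 (L = (-35 + 3)*(-23) = -32*(-23) = 736)
j = -181/736 ≈ -0.24592
-313 - j = -313 - 1*(-181/736) = -313 + 181/736 = -230187/736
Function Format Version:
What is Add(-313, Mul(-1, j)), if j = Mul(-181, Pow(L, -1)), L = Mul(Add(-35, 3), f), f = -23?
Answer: Rational(-230187, 736) ≈ -312.75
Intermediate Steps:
L = 736 (L = Mul(Add(-35, 3), -23) = Mul(-32, -23) = 736)
j = Rational(-181, 736) (j = Mul(-181, Pow(736, -1)) = Mul(-181, Rational(1, 736)) = Rational(-181, 736) ≈ -0.24592)
Add(-313, Mul(-1, j)) = Add(-313, Mul(-1, Rational(-181, 736))) = Add(-313, Rational(181, 736)) = Rational(-230187, 736)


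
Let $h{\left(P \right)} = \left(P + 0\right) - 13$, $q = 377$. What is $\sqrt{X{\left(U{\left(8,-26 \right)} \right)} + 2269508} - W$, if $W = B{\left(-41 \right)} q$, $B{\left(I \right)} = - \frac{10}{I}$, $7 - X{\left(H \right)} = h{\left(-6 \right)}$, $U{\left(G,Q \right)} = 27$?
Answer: $- \frac{3770}{41} + \sqrt{2269534} \approx 1414.5$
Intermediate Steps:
$h{\left(P \right)} = -13 + P$ ($h{\left(P \right)} = P - 13 = -13 + P$)
$X{\left(H \right)} = 26$ ($X{\left(H \right)} = 7 - \left(-13 - 6\right) = 7 - -19 = 7 + 19 = 26$)
$W = \frac{3770}{41}$ ($W = - \frac{10}{-41} \cdot 377 = \left(-10\right) \left(- \frac{1}{41}\right) 377 = \frac{10}{41} \cdot 377 = \frac{3770}{41} \approx 91.951$)
$\sqrt{X{\left(U{\left(8,-26 \right)} \right)} + 2269508} - W = \sqrt{26 + 2269508} - \frac{3770}{41} = \sqrt{2269534} - \frac{3770}{41} = - \frac{3770}{41} + \sqrt{2269534}$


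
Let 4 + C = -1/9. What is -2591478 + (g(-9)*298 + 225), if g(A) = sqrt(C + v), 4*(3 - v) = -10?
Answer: -2591253 + 745*sqrt(2)/3 ≈ -2.5909e+6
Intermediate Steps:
v = 11/2 (v = 3 - 1/4*(-10) = 3 + 5/2 = 11/2 ≈ 5.5000)
C = -37/9 (C = -4 - 1/9 = -37/9 ≈ -4.1111)
g(A) = 5*sqrt(2)/6 (g(A) = sqrt(-37/9 + 11/2) = sqrt(25/18) = 5*sqrt(2)/6)
-2591478 + (g(-9)*298 + 225) = -2591478 + ((5*sqrt(2)/6)*298 + 225) = -2591478 + (745*sqrt(2)/3 + 225) = -2591478 + (225 + 745*sqrt(2)/3) = -2591253 + 745*sqrt(2)/3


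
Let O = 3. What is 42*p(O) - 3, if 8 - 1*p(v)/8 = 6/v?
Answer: 2013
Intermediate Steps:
p(v) = 64 - 48/v
42*p(O) - 3 = 42*(64 - 48/3) - 3 = 42*(64 - 48*⅓) - 3 = 42*(64 - 16) - 3 = 42*48 - 3 = 2016 - 3 = 2013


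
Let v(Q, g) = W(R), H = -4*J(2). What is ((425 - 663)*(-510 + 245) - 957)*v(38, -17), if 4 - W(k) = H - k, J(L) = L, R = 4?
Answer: 993808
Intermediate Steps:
H = -8 (H = -4*2 = -8)
W(k) = 12 + k (W(k) = 4 - (-8 - k) = 4 + (8 + k) = 12 + k)
v(Q, g) = 16 (v(Q, g) = 12 + 4 = 16)
((425 - 663)*(-510 + 245) - 957)*v(38, -17) = ((425 - 663)*(-510 + 245) - 957)*16 = (-238*(-265) - 957)*16 = (63070 - 957)*16 = 62113*16 = 993808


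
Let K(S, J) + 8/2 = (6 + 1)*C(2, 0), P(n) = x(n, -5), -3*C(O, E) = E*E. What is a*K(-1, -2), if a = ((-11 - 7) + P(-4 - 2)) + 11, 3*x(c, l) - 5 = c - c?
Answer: 64/3 ≈ 21.333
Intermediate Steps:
C(O, E) = -E²/3 (C(O, E) = -E*E/3 = -E²/3)
x(c, l) = 5/3 (x(c, l) = 5/3 + (c - c)/3 = 5/3 + (⅓)*0 = 5/3 + 0 = 5/3)
P(n) = 5/3
K(S, J) = -4 (K(S, J) = -4 + (6 + 1)*(-⅓*0²) = -4 + 7*(-⅓*0) = -4 + 7*0 = -4 + 0 = -4)
a = -16/3 (a = ((-11 - 7) + 5/3) + 11 = (-18 + 5/3) + 11 = -49/3 + 11 = -16/3 ≈ -5.3333)
a*K(-1, -2) = -16/3*(-4) = 64/3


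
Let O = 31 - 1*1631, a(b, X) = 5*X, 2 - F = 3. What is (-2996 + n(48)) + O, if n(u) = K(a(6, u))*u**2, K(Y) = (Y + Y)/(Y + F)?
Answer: 7476/239 ≈ 31.280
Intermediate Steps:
F = -1 (F = 2 - 1*3 = 2 - 3 = -1)
K(Y) = 2*Y/(-1 + Y) (K(Y) = (Y + Y)/(Y - 1) = (2*Y)/(-1 + Y) = 2*Y/(-1 + Y))
O = -1600 (O = 31 - 1631 = -1600)
n(u) = 10*u**3/(-1 + 5*u) (n(u) = (2*(5*u)/(-1 + 5*u))*u**2 = (10*u/(-1 + 5*u))*u**2 = 10*u**3/(-1 + 5*u))
(-2996 + n(48)) + O = (-2996 + 10*48**3/(-1 + 5*48)) - 1600 = (-2996 + 10*110592/(-1 + 240)) - 1600 = (-2996 + 10*110592/239) - 1600 = (-2996 + 10*110592*(1/239)) - 1600 = (-2996 + 1105920/239) - 1600 = 389876/239 - 1600 = 7476/239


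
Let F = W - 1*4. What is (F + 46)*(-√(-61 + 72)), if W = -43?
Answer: √11 ≈ 3.3166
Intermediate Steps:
F = -47 (F = -43 - 1*4 = -43 - 4 = -47)
(F + 46)*(-√(-61 + 72)) = (-47 + 46)*(-√(-61 + 72)) = -(-1)*√11 = √11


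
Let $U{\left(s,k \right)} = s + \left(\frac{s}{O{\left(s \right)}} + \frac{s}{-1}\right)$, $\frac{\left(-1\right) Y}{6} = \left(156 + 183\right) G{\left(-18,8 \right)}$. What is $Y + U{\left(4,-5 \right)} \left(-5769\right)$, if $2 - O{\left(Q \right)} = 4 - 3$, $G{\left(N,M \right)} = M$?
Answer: $-39348$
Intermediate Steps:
$O{\left(Q \right)} = 1$ ($O{\left(Q \right)} = 2 - \left(4 - 3\right) = 2 - 1 = 1$)
$Y = -16272$ ($Y = - 6 \left(156 + 183\right) 8 = - 6 \cdot 339 \cdot 8 = \left(-6\right) 2712 = -16272$)
$U{\left(s,k \right)} = s$ ($U{\left(s,k \right)} = s + \left(\frac{s}{1} + \frac{s}{-1}\right) = s + \left(s 1 + s \left(-1\right)\right) = s + \left(s - s\right) = s + 0 = s$)
$Y + U{\left(4,-5 \right)} \left(-5769\right) = -16272 + 4 \left(-5769\right) = -16272 - 23076 = -39348$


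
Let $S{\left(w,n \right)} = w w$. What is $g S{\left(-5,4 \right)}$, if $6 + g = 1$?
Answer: $-125$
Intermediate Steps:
$g = -5$ ($g = -6 + 1 = -5$)
$S{\left(w,n \right)} = w^{2}$
$g S{\left(-5,4 \right)} = - 5 \left(-5\right)^{2} = \left(-5\right) 25 = -125$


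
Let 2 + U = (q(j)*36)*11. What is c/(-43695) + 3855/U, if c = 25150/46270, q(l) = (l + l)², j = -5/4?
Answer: 155877041896/99996627969 ≈ 1.5588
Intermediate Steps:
j = -5/4 (j = -5*¼ = -5/4 ≈ -1.2500)
q(l) = 4*l² (q(l) = (2*l)² = 4*l²)
c = 2515/4627 (c = 25150*(1/46270) = 2515/4627 ≈ 0.54355)
U = 2473 (U = -2 + ((4*(-5/4)²)*36)*11 = -2 + ((4*(25/16))*36)*11 = -2 + ((25/4)*36)*11 = -2 + 225*11 = -2 + 2475 = 2473)
c/(-43695) + 3855/U = (2515/4627)/(-43695) + 3855/2473 = (2515/4627)*(-1/43695) + 3855*(1/2473) = -503/40435353 + 3855/2473 = 155877041896/99996627969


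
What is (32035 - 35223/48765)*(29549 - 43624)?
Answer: -1465818872960/3251 ≈ -4.5088e+8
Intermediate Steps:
(32035 - 35223/48765)*(29549 - 43624) = (32035 - 35223*1/48765)*(-14075) = (32035 - 11741/16255)*(-14075) = (520717184/16255)*(-14075) = -1465818872960/3251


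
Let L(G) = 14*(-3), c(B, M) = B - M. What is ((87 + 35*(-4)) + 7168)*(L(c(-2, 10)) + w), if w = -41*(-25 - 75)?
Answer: 28872670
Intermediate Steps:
w = 4100 (w = -41*(-100) = 4100)
L(G) = -42
((87 + 35*(-4)) + 7168)*(L(c(-2, 10)) + w) = ((87 + 35*(-4)) + 7168)*(-42 + 4100) = ((87 - 140) + 7168)*4058 = (-53 + 7168)*4058 = 7115*4058 = 28872670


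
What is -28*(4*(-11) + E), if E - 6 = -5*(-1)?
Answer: 924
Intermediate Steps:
E = 11 (E = 6 - 5*(-1) = 6 + 5 = 11)
-28*(4*(-11) + E) = -28*(4*(-11) + 11) = -28*(-44 + 11) = -28*(-33) = 924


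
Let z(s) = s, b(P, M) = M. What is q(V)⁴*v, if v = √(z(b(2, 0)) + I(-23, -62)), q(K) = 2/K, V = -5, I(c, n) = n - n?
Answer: 0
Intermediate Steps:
I(c, n) = 0
v = 0 (v = √(0 + 0) = √0 = 0)
q(V)⁴*v = (2/(-5))⁴*0 = (2*(-⅕))⁴*0 = (-⅖)⁴*0 = (16/625)*0 = 0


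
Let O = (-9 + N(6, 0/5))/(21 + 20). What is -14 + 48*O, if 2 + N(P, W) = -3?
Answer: -1246/41 ≈ -30.390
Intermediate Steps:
N(P, W) = -5 (N(P, W) = -2 - 3 = -5)
O = -14/41 (O = (-9 - 5)/(21 + 20) = -14/41 ≈ -0.34146)
-14 + 48*O = -14 + 48*(-14/41) = -14 - 672/41 = -1246/41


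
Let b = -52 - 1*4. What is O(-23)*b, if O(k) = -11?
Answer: 616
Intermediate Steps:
b = -56 (b = -52 - 4 = -56)
O(-23)*b = -11*(-56) = 616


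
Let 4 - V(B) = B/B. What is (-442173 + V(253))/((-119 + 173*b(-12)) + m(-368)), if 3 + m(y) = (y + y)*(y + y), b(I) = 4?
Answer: -13005/15949 ≈ -0.81541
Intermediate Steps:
V(B) = 3 (V(B) = 4 - B/B = 4 - 1*1 = 4 - 1 = 3)
m(y) = -3 + 4*y² (m(y) = -3 + (y + y)*(y + y) = -3 + (2*y)*(2*y) = -3 + 4*y²)
(-442173 + V(253))/((-119 + 173*b(-12)) + m(-368)) = (-442173 + 3)/((-119 + 173*4) + (-3 + 4*(-368)²)) = -442170/((-119 + 692) + (-3 + 4*135424)) = -442170/(573 + (-3 + 541696)) = -442170/(573 + 541693) = -442170/542266 = -442170*1/542266 = -13005/15949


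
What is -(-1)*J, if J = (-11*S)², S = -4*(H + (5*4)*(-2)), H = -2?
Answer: 3415104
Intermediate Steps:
S = 168 (S = -4*(-2 + (5*4)*(-2)) = -4*(-2 + 20*(-2)) = -4*(-2 - 40) = -4*(-42) = 168)
J = 3415104 (J = (-11*168)² = (-1848)² = 3415104)
-(-1)*J = -(-1)*3415104 = -1*(-3415104) = 3415104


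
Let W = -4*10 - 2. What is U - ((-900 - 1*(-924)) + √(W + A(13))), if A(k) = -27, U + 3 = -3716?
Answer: -3743 - I*√69 ≈ -3743.0 - 8.3066*I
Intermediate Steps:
U = -3719 (U = -3 - 3716 = -3719)
W = -42 (W = -40 - 2 = -42)
U - ((-900 - 1*(-924)) + √(W + A(13))) = -3719 - ((-900 - 1*(-924)) + √(-42 - 27)) = -3719 - ((-900 + 924) + √(-69)) = -3719 - (24 + I*√69) = -3719 + (-24 - I*√69) = -3743 - I*√69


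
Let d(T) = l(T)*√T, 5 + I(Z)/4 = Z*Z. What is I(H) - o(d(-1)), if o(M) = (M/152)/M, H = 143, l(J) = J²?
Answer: 12429951/152 ≈ 81776.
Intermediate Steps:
I(Z) = -20 + 4*Z² (I(Z) = -20 + 4*(Z*Z) = -20 + 4*Z²)
d(T) = T^(5/2) (d(T) = T²*√T = T^(5/2))
o(M) = 1/152 (o(M) = (M*(1/152))/M = (M/152)/M = 1/152)
I(H) - o(d(-1)) = (-20 + 4*143²) - 1*1/152 = (-20 + 4*20449) - 1/152 = (-20 + 81796) - 1/152 = 81776 - 1/152 = 12429951/152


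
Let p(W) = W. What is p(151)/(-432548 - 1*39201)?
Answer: -151/471749 ≈ -0.00032009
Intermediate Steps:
p(151)/(-432548 - 1*39201) = 151/(-432548 - 1*39201) = 151/(-432548 - 39201) = 151/(-471749) = 151*(-1/471749) = -151/471749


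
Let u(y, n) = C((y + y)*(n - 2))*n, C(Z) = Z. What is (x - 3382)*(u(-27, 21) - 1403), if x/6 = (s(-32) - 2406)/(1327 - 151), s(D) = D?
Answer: 7634099595/98 ≈ 7.7899e+7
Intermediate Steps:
u(y, n) = 2*n*y*(-2 + n) (u(y, n) = ((y + y)*(n - 2))*n = ((2*y)*(-2 + n))*n = (2*y*(-2 + n))*n = 2*n*y*(-2 + n))
x = -1219/98 (x = 6*((-32 - 2406)/(1327 - 151)) = 6*(-2438/1176) = 6*(-2438*1/1176) = 6*(-1219/588) = -1219/98 ≈ -12.439)
(x - 3382)*(u(-27, 21) - 1403) = (-1219/98 - 3382)*(2*21*(-27)*(-2 + 21) - 1403) = -332655*(2*21*(-27)*19 - 1403)/98 = -332655*(-21546 - 1403)/98 = -332655/98*(-22949) = 7634099595/98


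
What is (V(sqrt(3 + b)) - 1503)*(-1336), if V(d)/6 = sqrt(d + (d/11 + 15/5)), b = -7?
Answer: 2008008 - 8016*sqrt(363 + 264*I)/11 ≈ 1.9933e+6 - 4774.4*I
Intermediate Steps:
V(d) = 6*sqrt(3 + 12*d/11) (V(d) = 6*sqrt(d + (d/11 + 15/5)) = 6*sqrt(d + (d*(1/11) + 15*(1/5))) = 6*sqrt(d + (d/11 + 3)) = 6*sqrt(d + (3 + d/11)) = 6*sqrt(3 + 12*d/11))
(V(sqrt(3 + b)) - 1503)*(-1336) = (6*sqrt(363 + 132*sqrt(3 - 7))/11 - 1503)*(-1336) = (6*sqrt(363 + 132*sqrt(-4))/11 - 1503)*(-1336) = (6*sqrt(363 + 132*(2*I))/11 - 1503)*(-1336) = (6*sqrt(363 + 264*I)/11 - 1503)*(-1336) = (-1503 + 6*sqrt(363 + 264*I)/11)*(-1336) = 2008008 - 8016*sqrt(363 + 264*I)/11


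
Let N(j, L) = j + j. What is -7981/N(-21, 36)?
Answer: 7981/42 ≈ 190.02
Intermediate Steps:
N(j, L) = 2*j
-7981/N(-21, 36) = -7981/(2*(-21)) = -7981/(-42) = -7981*(-1/42) = 7981/42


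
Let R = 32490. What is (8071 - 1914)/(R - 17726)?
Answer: 6157/14764 ≈ 0.41703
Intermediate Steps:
(8071 - 1914)/(R - 17726) = (8071 - 1914)/(32490 - 17726) = 6157/14764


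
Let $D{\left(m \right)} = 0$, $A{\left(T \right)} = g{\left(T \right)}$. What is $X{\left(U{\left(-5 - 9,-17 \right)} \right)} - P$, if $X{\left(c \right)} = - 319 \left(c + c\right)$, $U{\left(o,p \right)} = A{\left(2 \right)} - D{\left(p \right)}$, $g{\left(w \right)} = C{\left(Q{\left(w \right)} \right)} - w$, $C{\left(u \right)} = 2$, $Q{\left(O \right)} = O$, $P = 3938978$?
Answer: $-3938978$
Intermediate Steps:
$g{\left(w \right)} = 2 - w$
$A{\left(T \right)} = 2 - T$
$U{\left(o,p \right)} = 0$ ($U{\left(o,p \right)} = \left(2 - 2\right) - 0 = \left(2 - 2\right) + 0 = 0 + 0 = 0$)
$X{\left(c \right)} = - 638 c$ ($X{\left(c \right)} = - 319 \cdot 2 c = - 638 c$)
$X{\left(U{\left(-5 - 9,-17 \right)} \right)} - P = \left(-638\right) 0 - 3938978 = 0 - 3938978 = -3938978$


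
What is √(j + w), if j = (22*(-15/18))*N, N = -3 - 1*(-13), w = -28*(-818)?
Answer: √204486/3 ≈ 150.73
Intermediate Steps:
w = 22904
N = 10 (N = -3 + 13 = 10)
j = -550/3 (j = (22*(-15/18))*10 = (22*(-15*1/18))*10 = (22*(-⅚))*10 = -55/3*10 = -550/3 ≈ -183.33)
√(j + w) = √(-550/3 + 22904) = √(68162/3) = √204486/3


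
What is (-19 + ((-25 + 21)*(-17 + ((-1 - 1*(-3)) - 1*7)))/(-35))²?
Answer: 567009/1225 ≈ 462.86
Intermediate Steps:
(-19 + ((-25 + 21)*(-17 + ((-1 - 1*(-3)) - 1*7)))/(-35))² = (-19 - 4*(-17 + ((-1 + 3) - 7))*(-1/35))² = (-19 - 4*(-17 + (2 - 7))*(-1/35))² = (-19 - 4*(-17 - 5)*(-1/35))² = (-19 - 4*(-22)*(-1/35))² = (-19 + 88*(-1/35))² = (-19 - 88/35)² = (-753/35)² = 567009/1225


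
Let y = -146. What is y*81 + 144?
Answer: -11682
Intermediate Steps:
y*81 + 144 = -146*81 + 144 = -11826 + 144 = -11682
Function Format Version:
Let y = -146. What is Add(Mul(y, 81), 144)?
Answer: -11682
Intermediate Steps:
Add(Mul(y, 81), 144) = Add(Mul(-146, 81), 144) = Add(-11826, 144) = -11682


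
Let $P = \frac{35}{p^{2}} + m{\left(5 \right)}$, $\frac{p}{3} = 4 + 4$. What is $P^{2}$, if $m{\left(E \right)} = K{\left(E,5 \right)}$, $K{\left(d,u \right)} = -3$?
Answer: $\frac{2866249}{331776} \approx 8.6391$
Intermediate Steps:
$p = 24$ ($p = 3 \left(4 + 4\right) = 3 \cdot 8 = 24$)
$m{\left(E \right)} = -3$
$P = - \frac{1693}{576}$ ($P = \frac{35}{24^{2}} - 3 = \frac{35}{576} - 3 = - \frac{1693}{576} \approx -2.9392$)
$P^{2} = \left(- \frac{1693}{576}\right)^{2} = \frac{2866249}{331776}$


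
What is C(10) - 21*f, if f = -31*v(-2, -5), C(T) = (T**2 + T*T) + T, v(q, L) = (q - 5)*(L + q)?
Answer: 32109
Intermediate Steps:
v(q, L) = (-5 + q)*(L + q)
C(T) = T + 2*T**2 (C(T) = (T**2 + T**2) + T = 2*T**2 + T = T + 2*T**2)
f = -1519 (f = -31*((-2)**2 - 5*(-5) - 5*(-2) - 5*(-2)) = -31*(4 + 25 + 10 + 10) = -31*49 = -1519)
C(10) - 21*f = 10*(1 + 2*10) - 21*(-1519) = 10*(1 + 20) + 31899 = 10*21 + 31899 = 210 + 31899 = 32109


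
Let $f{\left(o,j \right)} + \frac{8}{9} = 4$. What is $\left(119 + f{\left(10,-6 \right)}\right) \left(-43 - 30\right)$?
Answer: $- \frac{80227}{9} \approx -8914.1$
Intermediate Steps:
$f{\left(o,j \right)} = \frac{28}{9}$ ($f{\left(o,j \right)} = - \frac{8}{9} + 4 = \frac{28}{9}$)
$\left(119 + f{\left(10,-6 \right)}\right) \left(-43 - 30\right) = \left(119 + \frac{28}{9}\right) \left(-43 - 30\right) = \frac{1099}{9} \left(-73\right) = - \frac{80227}{9}$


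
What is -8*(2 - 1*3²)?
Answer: 56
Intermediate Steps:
-8*(2 - 1*3²) = -8*(2 - 1*9) = -8*(2 - 9) = -8*(-7) = 56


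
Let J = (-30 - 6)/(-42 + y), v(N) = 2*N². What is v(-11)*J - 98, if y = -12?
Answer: 190/3 ≈ 63.333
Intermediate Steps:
J = ⅔ (J = (-30 - 6)/(-42 - 12) = -36/(-54) = -36*(-1/54) = ⅔ ≈ 0.66667)
v(-11)*J - 98 = (2*(-11)²)*(⅔) - 98 = (2*121)*(⅔) - 98 = 242*(⅔) - 98 = 484/3 - 98 = 190/3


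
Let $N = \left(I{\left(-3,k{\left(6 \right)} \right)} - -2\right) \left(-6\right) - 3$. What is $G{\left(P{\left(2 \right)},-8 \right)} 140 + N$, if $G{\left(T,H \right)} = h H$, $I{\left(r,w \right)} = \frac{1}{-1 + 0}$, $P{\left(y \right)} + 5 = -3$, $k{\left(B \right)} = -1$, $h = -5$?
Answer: $5591$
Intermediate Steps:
$P{\left(y \right)} = -8$ ($P{\left(y \right)} = -5 - 3 = -8$)
$I{\left(r,w \right)} = -1$ ($I{\left(r,w \right)} = \frac{1}{-1} = -1$)
$G{\left(T,H \right)} = - 5 H$
$N = -9$ ($N = \left(-1 - -2\right) \left(-6\right) - 3 = \left(-1 + 2\right) \left(-6\right) - 3 = 1 \left(-6\right) - 3 = -6 - 3 = -9$)
$G{\left(P{\left(2 \right)},-8 \right)} 140 + N = \left(-5\right) \left(-8\right) 140 - 9 = 40 \cdot 140 - 9 = 5600 - 9 = 5591$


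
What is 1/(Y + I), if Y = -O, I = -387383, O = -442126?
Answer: 1/54743 ≈ 1.8267e-5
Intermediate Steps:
Y = 442126 (Y = -1*(-442126) = 442126)
1/(Y + I) = 1/(442126 - 387383) = 1/54743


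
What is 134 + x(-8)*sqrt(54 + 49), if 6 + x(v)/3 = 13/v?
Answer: 134 - 183*sqrt(103)/8 ≈ -98.156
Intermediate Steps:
x(v) = -18 + 39/v (x(v) = -18 + 3*(13/v) = -18 + 39/v)
134 + x(-8)*sqrt(54 + 49) = 134 + (-18 + 39/(-8))*sqrt(54 + 49) = 134 + (-18 + 39*(-1/8))*sqrt(103) = 134 + (-18 - 39/8)*sqrt(103) = 134 - 183*sqrt(103)/8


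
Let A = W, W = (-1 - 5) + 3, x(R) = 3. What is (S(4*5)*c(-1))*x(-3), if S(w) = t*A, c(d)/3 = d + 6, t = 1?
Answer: -135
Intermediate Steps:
W = -3 (W = -6 + 3 = -3)
A = -3
c(d) = 18 + 3*d (c(d) = 3*(d + 6) = 3*(6 + d) = 18 + 3*d)
S(w) = -3 (S(w) = 1*(-3) = -3)
(S(4*5)*c(-1))*x(-3) = -3*(18 + 3*(-1))*3 = -3*(18 - 3)*3 = -3*15*3 = -45*3 = -135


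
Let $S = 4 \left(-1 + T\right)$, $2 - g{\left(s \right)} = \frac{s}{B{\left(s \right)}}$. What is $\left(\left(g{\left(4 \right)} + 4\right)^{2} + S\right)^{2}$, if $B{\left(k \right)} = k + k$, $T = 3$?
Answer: $\frac{23409}{16} \approx 1463.1$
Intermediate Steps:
$B{\left(k \right)} = 2 k$
$g{\left(s \right)} = \frac{3}{2}$ ($g{\left(s \right)} = 2 - \frac{s}{2 s} = 2 - s \frac{1}{2 s} = 2 - \frac{1}{2} = \frac{3}{2}$)
$S = 8$ ($S = 4 \left(-1 + 3\right) = 4 \cdot 2 = 8$)
$\left(\left(g{\left(4 \right)} + 4\right)^{2} + S\right)^{2} = \left(\left(\frac{3}{2} + 4\right)^{2} + 8\right)^{2} = \left(\left(\frac{11}{2}\right)^{2} + 8\right)^{2} = \left(\frac{121}{4} + 8\right)^{2} = \left(\frac{153}{4}\right)^{2} = \frac{23409}{16}$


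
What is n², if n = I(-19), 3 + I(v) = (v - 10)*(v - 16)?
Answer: 1024144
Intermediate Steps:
I(v) = -3 + (-16 + v)*(-10 + v) (I(v) = -3 + (v - 10)*(v - 16) = -3 + (-10 + v)*(-16 + v) = -3 + (-16 + v)*(-10 + v))
n = 1012 (n = 157 + (-19)² - 26*(-19) = 157 + 361 + 494 = 1012)
n² = 1012² = 1024144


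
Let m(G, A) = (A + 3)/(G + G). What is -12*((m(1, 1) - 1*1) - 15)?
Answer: 168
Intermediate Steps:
m(G, A) = (3 + A)/(2*G) (m(G, A) = (3 + A)/((2*G)) = (3 + A)*(1/(2*G)) = (3 + A)/(2*G))
-12*((m(1, 1) - 1*1) - 15) = -12*(((1/2)*(3 + 1)/1 - 1*1) - 15) = -12*(((1/2)*1*4 - 1) - 15) = -12*((2 - 1) - 15) = -12*(1 - 15) = -12*(-14) = 168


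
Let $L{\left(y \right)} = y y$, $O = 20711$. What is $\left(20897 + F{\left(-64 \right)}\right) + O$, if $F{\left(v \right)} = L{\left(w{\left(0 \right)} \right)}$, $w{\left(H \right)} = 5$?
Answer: $41633$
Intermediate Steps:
$L{\left(y \right)} = y^{2}$
$F{\left(v \right)} = 25$ ($F{\left(v \right)} = 5^{2} = 25$)
$\left(20897 + F{\left(-64 \right)}\right) + O = \left(20897 + 25\right) + 20711 = 20922 + 20711 = 41633$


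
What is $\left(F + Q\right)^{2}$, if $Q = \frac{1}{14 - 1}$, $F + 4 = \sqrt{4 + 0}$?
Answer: $\frac{625}{169} \approx 3.6982$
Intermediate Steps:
$F = -2$ ($F = -4 + \sqrt{4 + 0} = -4 + \sqrt{4} = -4 + 2 = -2$)
$Q = \frac{1}{13} \approx 0.076923$
$\left(F + Q\right)^{2} = \left(-2 + \frac{1}{13}\right)^{2} = \left(- \frac{25}{13}\right)^{2} = \frac{625}{169}$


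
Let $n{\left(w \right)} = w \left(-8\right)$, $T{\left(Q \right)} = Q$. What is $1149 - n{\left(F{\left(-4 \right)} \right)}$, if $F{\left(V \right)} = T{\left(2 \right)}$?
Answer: $1165$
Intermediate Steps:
$F{\left(V \right)} = 2$
$n{\left(w \right)} = - 8 w$
$1149 - n{\left(F{\left(-4 \right)} \right)} = 1149 - \left(-8\right) 2 = 1149 - -16 = 1149 + 16 = 1165$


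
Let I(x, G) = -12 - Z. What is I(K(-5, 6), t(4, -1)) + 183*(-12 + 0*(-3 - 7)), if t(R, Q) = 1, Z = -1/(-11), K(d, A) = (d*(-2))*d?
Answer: -24289/11 ≈ -2208.1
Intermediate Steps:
K(d, A) = -2*d**2 (K(d, A) = (-2*d)*d = -2*d**2)
Z = 1/11 (Z = -1*(-1/11) = 1/11 ≈ 0.090909)
I(x, G) = -133/11 (I(x, G) = -12 - 1*1/11 = -12 - 1/11 = -133/11)
I(K(-5, 6), t(4, -1)) + 183*(-12 + 0*(-3 - 7)) = -133/11 + 183*(-12 + 0*(-3 - 7)) = -133/11 + 183*(-12 + 0*(-10)) = -133/11 + 183*(-12 + 0) = -133/11 + 183*(-12) = -133/11 - 2196 = -24289/11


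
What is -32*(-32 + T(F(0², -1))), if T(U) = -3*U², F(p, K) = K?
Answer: 1120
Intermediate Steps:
-32*(-32 + T(F(0², -1))) = -32*(-32 - 3*(-1)²) = -32*(-32 - 3*1) = -32*(-32 - 3) = -32*(-35) = 1120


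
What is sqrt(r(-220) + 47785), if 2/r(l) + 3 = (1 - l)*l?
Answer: 3*sqrt(12552567991891)/48623 ≈ 218.60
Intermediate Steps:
r(l) = 2/(-3 + l*(1 - l)) (r(l) = 2/(-3 + (1 - l)*l) = 2/(-3 + l*(1 - l)))
sqrt(r(-220) + 47785) = sqrt(-2/(3 + (-220)**2 - 1*(-220)) + 47785) = sqrt(-2/(3 + 48400 + 220) + 47785) = sqrt(-2/48623 + 47785) = sqrt(2323450053/48623) = 3*sqrt(12552567991891)/48623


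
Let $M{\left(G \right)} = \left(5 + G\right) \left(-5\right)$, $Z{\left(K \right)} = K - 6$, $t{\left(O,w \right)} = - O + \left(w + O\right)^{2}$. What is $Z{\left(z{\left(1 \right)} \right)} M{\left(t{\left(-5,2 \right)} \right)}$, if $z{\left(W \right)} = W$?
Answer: $475$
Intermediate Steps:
$t{\left(O,w \right)} = \left(O + w\right)^{2} - O$ ($t{\left(O,w \right)} = - O + \left(O + w\right)^{2} = \left(O + w\right)^{2} - O$)
$Z{\left(K \right)} = -6 + K$ ($Z{\left(K \right)} = K - 6 = -6 + K$)
$M{\left(G \right)} = -25 - 5 G$
$Z{\left(z{\left(1 \right)} \right)} M{\left(t{\left(-5,2 \right)} \right)} = \left(-6 + 1\right) \left(-25 - 5 \left(\left(-5 + 2\right)^{2} - -5\right)\right) = - 5 \left(-25 - 5 \left(\left(-3\right)^{2} + 5\right)\right) = - 5 \left(-25 - 5 \left(9 + 5\right)\right) = - 5 \left(-25 - 70\right) = \left(-5\right) \left(-95\right) = 475$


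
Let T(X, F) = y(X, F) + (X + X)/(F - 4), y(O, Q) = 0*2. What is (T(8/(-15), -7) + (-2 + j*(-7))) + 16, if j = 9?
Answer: -8069/165 ≈ -48.903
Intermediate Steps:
y(O, Q) = 0
T(X, F) = 2*X/(-4 + F) (T(X, F) = 0 + (X + X)/(F - 4) = 0 + (2*X)/(-4 + F) = 0 + 2*X/(-4 + F) = 2*X/(-4 + F))
(T(8/(-15), -7) + (-2 + j*(-7))) + 16 = (2*(8/(-15))/(-4 - 7) + (-2 + 9*(-7))) + 16 = (2*(8*(-1/15))/(-11) + (-2 - 63)) + 16 = (2*(-8/15)*(-1/11) - 65) + 16 = (16/165 - 65) + 16 = -10709/165 + 16 = -8069/165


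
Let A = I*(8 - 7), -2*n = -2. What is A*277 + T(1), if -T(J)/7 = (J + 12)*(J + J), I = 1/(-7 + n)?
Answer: -1369/6 ≈ -228.17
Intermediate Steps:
n = 1 (n = -½*(-2) = 1)
I = -⅙ (I = 1/(-7 + 1) = 1/(-6) = -⅙ ≈ -0.16667)
T(J) = -14*J*(12 + J) (T(J) = -7*(J + 12)*(J + J) = -7*(12 + J)*2*J = -14*J*(12 + J))
A = -⅙ (A = -(8 - 7)/6 = -⅙*1 = -⅙ ≈ -0.16667)
A*277 + T(1) = -⅙*277 - 14*1*(12 + 1) = -277/6 - 14*1*13 = -277/6 - 182 = -1369/6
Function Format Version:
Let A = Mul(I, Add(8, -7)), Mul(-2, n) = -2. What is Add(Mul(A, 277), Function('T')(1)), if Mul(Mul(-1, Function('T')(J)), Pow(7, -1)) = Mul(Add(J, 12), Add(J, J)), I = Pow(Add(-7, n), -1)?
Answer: Rational(-1369, 6) ≈ -228.17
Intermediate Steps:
n = 1 (n = Mul(Rational(-1, 2), -2) = 1)
I = Rational(-1, 6) (I = Pow(Add(-7, 1), -1) = Pow(-6, -1) = Rational(-1, 6) ≈ -0.16667)
Function('T')(J) = Mul(-14, J, Add(12, J)) (Function('T')(J) = Mul(-7, Mul(Add(J, 12), Add(J, J))) = Mul(-7, Mul(Add(12, J), Mul(2, J))) = Mul(-7, Mul(2, J, Add(12, J))) = Mul(-14, J, Add(12, J)))
A = Rational(-1, 6) (A = Mul(Rational(-1, 6), Add(8, -7)) = Mul(Rational(-1, 6), 1) = Rational(-1, 6) ≈ -0.16667)
Add(Mul(A, 277), Function('T')(1)) = Add(Mul(Rational(-1, 6), 277), Mul(-14, 1, Add(12, 1))) = Add(Rational(-277, 6), Mul(-14, 1, 13)) = Add(Rational(-277, 6), -182) = Rational(-1369, 6)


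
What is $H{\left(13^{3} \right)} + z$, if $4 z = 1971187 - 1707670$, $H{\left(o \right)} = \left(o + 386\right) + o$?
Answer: $\frac{282637}{4} \approx 70659.0$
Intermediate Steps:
$H{\left(o \right)} = 386 + 2 o$ ($H{\left(o \right)} = \left(386 + o\right) + o = 386 + 2 o$)
$z = \frac{263517}{4}$ ($z = \frac{1971187 - 1707670}{4} = \frac{1}{4} \cdot 263517 = \frac{263517}{4} \approx 65879.0$)
$H{\left(13^{3} \right)} + z = \left(386 + 2 \cdot 13^{3}\right) + \frac{263517}{4} = \left(386 + 2 \cdot 2197\right) + \frac{263517}{4} = \left(386 + 4394\right) + \frac{263517}{4} = 4780 + \frac{263517}{4} = \frac{282637}{4}$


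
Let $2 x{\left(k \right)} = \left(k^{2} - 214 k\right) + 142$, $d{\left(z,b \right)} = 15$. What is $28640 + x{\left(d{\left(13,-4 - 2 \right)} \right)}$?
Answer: $\frac{54437}{2} \approx 27219.0$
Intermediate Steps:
$x{\left(k \right)} = 71 + \frac{k^{2}}{2} - 107 k$ ($x{\left(k \right)} = \frac{\left(k^{2} - 214 k\right) + 142}{2} = \frac{142 + k^{2} - 214 k}{2} = 71 + \frac{k^{2}}{2} - 107 k$)
$28640 + x{\left(d{\left(13,-4 - 2 \right)} \right)} = 28640 + \left(71 + \frac{15^{2}}{2} - 1605\right) = 28640 + \left(71 + \frac{1}{2} \cdot 225 - 1605\right) = 28640 + \left(71 + \frac{225}{2} - 1605\right) = 28640 - \frac{2843}{2} = \frac{54437}{2}$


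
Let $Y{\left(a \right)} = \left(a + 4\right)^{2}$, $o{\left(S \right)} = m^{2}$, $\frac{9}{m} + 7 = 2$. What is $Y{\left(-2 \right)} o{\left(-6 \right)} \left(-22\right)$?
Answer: $- \frac{7128}{25} \approx -285.12$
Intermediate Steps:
$m = - \frac{9}{5}$ ($m = \frac{9}{-7 + 2} = \frac{9}{-5} = 9 \left(- \frac{1}{5}\right) = - \frac{9}{5} \approx -1.8$)
$o{\left(S \right)} = \frac{81}{25}$ ($o{\left(S \right)} = \left(- \frac{9}{5}\right)^{2} = \frac{81}{25}$)
$Y{\left(a \right)} = \left(4 + a\right)^{2}$
$Y{\left(-2 \right)} o{\left(-6 \right)} \left(-22\right) = \left(4 - 2\right)^{2} \cdot \frac{81}{25} \left(-22\right) = 2^{2} \cdot \frac{81}{25} \left(-22\right) = 4 \cdot \frac{81}{25} \left(-22\right) = \frac{324}{25} \left(-22\right) = - \frac{7128}{25}$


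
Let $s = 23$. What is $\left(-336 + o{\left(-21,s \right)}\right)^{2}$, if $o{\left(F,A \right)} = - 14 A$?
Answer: $432964$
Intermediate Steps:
$\left(-336 + o{\left(-21,s \right)}\right)^{2} = \left(-336 - 322\right)^{2} = \left(-658\right)^{2} = 432964$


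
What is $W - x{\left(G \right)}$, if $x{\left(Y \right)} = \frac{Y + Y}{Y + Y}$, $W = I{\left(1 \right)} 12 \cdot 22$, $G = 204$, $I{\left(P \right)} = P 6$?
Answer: $1583$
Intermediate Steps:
$I{\left(P \right)} = 6 P$
$W = 1584$ ($W = 6 \cdot 1 \cdot 12 \cdot 22 = 6 \cdot 12 \cdot 22 = 72 \cdot 22 = 1584$)
$x{\left(Y \right)} = 1$ ($x{\left(Y \right)} = \frac{2 Y}{2 Y} = 2 Y \frac{1}{2 Y} = 1$)
$W - x{\left(G \right)} = 1584 - 1 = 1583$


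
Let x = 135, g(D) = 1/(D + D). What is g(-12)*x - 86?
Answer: -733/8 ≈ -91.625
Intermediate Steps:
g(D) = 1/(2*D)
g(-12)*x - 86 = ((1/2)/(-12))*135 - 86 = ((1/2)*(-1/12))*135 - 86 = -1/24*135 - 86 = -45/8 - 86 = -733/8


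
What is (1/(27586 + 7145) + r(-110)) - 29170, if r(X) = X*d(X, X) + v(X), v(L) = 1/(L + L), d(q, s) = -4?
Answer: -219520793111/7640820 ≈ -28730.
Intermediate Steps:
v(L) = 1/(2*L)
r(X) = 1/(2*X) - 4*X (r(X) = X*(-4) + 1/(2*X) = -4*X + 1/(2*X) = 1/(2*X) - 4*X)
(1/(27586 + 7145) + r(-110)) - 29170 = (1/(27586 + 7145) + ((½)/(-110) - 4*(-110))) - 29170 = (1/34731 + ((½)*(-1/110) + 440)) - 29170 = (1/34731 + (-1/220 + 440)) - 29170 = (1/34731 + 96799/220) - 29170 = 3361926289/7640820 - 29170 = -219520793111/7640820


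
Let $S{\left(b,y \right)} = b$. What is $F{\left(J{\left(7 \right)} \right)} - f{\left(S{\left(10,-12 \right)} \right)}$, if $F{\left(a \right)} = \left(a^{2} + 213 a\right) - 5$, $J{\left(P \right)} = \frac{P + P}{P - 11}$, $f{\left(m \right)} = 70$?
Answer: $- \frac{3233}{4} \approx -808.25$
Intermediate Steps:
$J{\left(P \right)} = \frac{2 P}{-11 + P}$
$F{\left(a \right)} = -5 + a^{2} + 213 a$
$F{\left(J{\left(7 \right)} \right)} - f{\left(S{\left(10,-12 \right)} \right)} = \left(-5 + \left(2 \cdot 7 \frac{1}{-11 + 7}\right)^{2} + 213 \cdot 2 \cdot 7 \frac{1}{-11 + 7}\right) - 70 = \left(-5 + \left(2 \cdot 7 \frac{1}{-4}\right)^{2} + 213 \cdot 2 \cdot 7 \frac{1}{-4}\right) - 70 = \left(-5 + \left(2 \cdot 7 \left(- \frac{1}{4}\right)\right)^{2} + 213 \cdot 2 \cdot 7 \left(- \frac{1}{4}\right)\right) - 70 = \left(-5 + \left(- \frac{7}{2}\right)^{2} + 213 \left(- \frac{7}{2}\right)\right) - 70 = \left(-5 + \frac{49}{4} - \frac{1491}{2}\right) - 70 = - \frac{2953}{4} - 70 = - \frac{3233}{4}$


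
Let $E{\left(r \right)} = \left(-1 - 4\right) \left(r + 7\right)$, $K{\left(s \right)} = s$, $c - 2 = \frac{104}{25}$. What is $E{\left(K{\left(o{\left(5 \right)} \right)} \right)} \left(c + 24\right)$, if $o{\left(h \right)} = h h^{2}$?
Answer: $- \frac{99528}{5} \approx -19906.0$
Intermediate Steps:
$c = \frac{154}{25}$ ($c = 2 + \frac{104}{25} = \frac{154}{25} \approx 6.16$)
$o{\left(h \right)} = h^{3}$
$E{\left(r \right)} = -35 - 5 r$ ($E{\left(r \right)} = - 5 \left(7 + r\right) = -35 - 5 r$)
$E{\left(K{\left(o{\left(5 \right)} \right)} \right)} \left(c + 24\right) = \left(-35 - 5 \cdot 5^{3}\right) \left(\frac{154}{25} + 24\right) = \left(-35 - 625\right) \frac{754}{25} = \left(-660\right) \frac{754}{25} = - \frac{99528}{5}$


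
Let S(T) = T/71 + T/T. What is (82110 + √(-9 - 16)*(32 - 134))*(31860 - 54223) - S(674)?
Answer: -130372041775/71 + 11405130*I ≈ -1.8362e+9 + 1.1405e+7*I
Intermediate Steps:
S(T) = 1 + T/71 (S(T) = T*(1/71) + 1 = T/71 + 1 = 1 + T/71)
(82110 + √(-9 - 16)*(32 - 134))*(31860 - 54223) - S(674) = (82110 + √(-9 - 16)*(32 - 134))*(31860 - 54223) - (1 + (1/71)*674) = (82110 + √(-25)*(-102))*(-22363) - (1 + 674/71) = (82110 + (5*I)*(-102))*(-22363) - 1*745/71 = (82110 - 510*I)*(-22363) - 745/71 = (-1836225930 + 11405130*I) - 745/71 = -130372041775/71 + 11405130*I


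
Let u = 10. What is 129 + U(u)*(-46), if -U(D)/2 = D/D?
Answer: 221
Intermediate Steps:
U(D) = -2 (U(D) = -2*D/D = -2*1 = -2)
129 + U(u)*(-46) = 129 - 2*(-46) = 129 + 92 = 221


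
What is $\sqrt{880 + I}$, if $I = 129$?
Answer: $\sqrt{1009} \approx 31.765$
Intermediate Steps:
$\sqrt{880 + I} = \sqrt{880 + 129} = \sqrt{1009}$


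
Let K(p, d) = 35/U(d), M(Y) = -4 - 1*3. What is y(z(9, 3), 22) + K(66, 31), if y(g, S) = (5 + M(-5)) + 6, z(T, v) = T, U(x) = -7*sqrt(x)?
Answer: 4 - 5*sqrt(31)/31 ≈ 3.1020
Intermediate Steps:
M(Y) = -7 (M(Y) = -4 - 3 = -7)
y(g, S) = 4 (y(g, S) = (5 - 7) + 6 = -2 + 6 = 4)
K(p, d) = -5/sqrt(d) (K(p, d) = 35/((-7*sqrt(d))) = 35*(-1/(7*sqrt(d))) = -5/sqrt(d))
y(z(9, 3), 22) + K(66, 31) = 4 - 5*sqrt(31)/31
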